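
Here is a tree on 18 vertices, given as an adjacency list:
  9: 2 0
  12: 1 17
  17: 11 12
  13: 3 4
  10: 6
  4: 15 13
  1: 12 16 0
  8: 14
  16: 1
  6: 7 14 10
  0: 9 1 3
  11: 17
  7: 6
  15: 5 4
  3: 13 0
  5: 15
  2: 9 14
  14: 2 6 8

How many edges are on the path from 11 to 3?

5

11–17–12–1–0–3: 5 edges.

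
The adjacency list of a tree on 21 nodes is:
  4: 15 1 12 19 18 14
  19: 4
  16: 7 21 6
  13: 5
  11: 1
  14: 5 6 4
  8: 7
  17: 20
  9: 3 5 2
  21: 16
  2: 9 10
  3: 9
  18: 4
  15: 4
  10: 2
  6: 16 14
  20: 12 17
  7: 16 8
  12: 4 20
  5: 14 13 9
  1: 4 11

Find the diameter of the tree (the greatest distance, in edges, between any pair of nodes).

8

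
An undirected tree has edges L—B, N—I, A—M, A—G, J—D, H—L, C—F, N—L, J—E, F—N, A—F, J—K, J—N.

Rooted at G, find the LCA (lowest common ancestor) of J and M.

J's ancestor chain is J, N, F, A, G and M's is M, A, G; they first meet at A.

A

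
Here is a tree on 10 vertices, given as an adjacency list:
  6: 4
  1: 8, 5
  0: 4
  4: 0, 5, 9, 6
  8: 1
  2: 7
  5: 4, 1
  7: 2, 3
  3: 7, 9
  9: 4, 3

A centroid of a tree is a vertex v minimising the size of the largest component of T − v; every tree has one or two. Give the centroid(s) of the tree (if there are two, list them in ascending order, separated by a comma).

4

Removing 4 splits the tree into components of sizes 4, 3, 1, 1; the largest is 4 ≤ ⌊10/2⌋ = 5.
No neighbour of 4 does as well, so 4 is the unique centroid.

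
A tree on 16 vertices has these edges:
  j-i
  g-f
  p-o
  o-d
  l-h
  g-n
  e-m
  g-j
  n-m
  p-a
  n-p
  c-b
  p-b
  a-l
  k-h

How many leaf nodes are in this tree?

6

Exactly 6 nodes have a single neighbour: c, d, e, f, i, k.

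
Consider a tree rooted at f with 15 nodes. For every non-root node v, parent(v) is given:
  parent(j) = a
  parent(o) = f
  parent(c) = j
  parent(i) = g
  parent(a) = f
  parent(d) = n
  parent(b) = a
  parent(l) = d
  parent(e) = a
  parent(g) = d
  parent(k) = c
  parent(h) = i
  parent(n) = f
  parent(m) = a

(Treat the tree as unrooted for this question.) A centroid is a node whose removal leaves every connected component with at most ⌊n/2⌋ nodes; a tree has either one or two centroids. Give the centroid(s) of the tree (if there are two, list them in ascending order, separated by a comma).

Removing f splits the tree into components of sizes 7, 6, 1; the largest is 7 ≤ ⌊15/2⌋ = 7.
Every other node leaves some component of size > 7, so the centroid is unique.

f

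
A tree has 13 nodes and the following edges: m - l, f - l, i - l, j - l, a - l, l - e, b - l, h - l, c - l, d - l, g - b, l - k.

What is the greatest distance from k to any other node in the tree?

3

Distances from k peak at 3, attained at g.
k–l–b–g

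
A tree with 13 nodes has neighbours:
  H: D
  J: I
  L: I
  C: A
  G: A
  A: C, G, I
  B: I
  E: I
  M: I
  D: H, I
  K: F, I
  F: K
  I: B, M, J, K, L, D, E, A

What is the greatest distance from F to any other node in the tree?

The node farthest from F is G (C, H also at distance 4), via F – K – I – A – G — 4 edges.

4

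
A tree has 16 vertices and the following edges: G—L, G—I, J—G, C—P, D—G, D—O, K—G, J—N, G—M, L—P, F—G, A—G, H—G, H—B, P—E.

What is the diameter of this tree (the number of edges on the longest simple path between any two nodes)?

Starting from O, a farthest node is E at distance 5.
One longest path: O–D–G–L–P–E.
So the diameter is 5.

5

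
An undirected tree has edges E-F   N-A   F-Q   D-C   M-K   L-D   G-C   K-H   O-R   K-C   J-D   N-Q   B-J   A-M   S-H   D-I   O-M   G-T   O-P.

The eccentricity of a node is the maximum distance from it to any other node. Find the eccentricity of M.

5

Distances from M peak at 5, attained at B (E also at distance 5).
M – K – C – D – J – B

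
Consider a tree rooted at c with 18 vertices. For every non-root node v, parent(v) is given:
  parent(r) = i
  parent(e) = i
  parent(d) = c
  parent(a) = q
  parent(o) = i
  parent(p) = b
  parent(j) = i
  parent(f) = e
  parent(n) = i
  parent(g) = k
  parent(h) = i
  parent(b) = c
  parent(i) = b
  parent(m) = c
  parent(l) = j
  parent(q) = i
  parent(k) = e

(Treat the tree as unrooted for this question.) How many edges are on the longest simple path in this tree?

6

BFS from d reaches g last, at distance 6; BFS from g confirms no node is farther.
Path: d-c-b-i-e-k-g.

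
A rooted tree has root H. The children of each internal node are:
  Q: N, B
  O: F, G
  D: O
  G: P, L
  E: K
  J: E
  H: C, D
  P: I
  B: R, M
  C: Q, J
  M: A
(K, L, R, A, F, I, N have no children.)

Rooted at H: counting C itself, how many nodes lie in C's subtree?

C's subtree: {C, J, Q, E, N, B, K, R, M, A}, size 10.

10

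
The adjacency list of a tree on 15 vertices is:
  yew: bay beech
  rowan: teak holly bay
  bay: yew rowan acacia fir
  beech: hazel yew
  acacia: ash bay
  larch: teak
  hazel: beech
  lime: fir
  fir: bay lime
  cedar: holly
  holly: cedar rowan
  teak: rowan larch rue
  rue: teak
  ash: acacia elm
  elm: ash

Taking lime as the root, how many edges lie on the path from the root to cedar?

Path from lime to cedar: lime → fir → bay → rowan → holly → cedar, which has 5 edges.

5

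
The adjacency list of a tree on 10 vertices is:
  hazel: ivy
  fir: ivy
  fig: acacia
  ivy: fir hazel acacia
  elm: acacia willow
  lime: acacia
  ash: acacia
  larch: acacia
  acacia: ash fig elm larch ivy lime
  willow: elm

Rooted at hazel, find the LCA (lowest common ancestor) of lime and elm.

lime's ancestor chain is lime, acacia, ivy, hazel and elm's is elm, acacia, ivy, hazel; they first meet at acacia.

acacia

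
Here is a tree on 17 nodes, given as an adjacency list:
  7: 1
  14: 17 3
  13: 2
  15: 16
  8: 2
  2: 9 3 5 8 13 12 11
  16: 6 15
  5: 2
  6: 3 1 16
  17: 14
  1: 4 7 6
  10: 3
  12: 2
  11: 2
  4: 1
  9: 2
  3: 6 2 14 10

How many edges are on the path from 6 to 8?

The path is 6 – 3 – 2 – 8, which has 3 edges.

3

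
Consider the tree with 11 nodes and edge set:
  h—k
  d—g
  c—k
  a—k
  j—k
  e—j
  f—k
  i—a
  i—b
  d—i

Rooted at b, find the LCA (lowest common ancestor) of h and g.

i

Ancestors of h (toward the root): h, k, a, i, b.
Ancestors of g: g, d, i, b.
The deepest node appearing in both lists is i.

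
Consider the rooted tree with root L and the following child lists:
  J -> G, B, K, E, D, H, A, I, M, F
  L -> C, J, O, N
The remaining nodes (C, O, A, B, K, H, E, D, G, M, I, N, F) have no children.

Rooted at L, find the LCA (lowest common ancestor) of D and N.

Path D→root: D J L; path N→root: N L.
First common node: L.

L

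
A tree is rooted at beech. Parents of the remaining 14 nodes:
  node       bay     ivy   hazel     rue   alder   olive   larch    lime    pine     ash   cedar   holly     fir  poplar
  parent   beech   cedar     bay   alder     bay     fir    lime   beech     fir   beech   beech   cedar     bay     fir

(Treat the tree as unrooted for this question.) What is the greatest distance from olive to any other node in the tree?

The node farthest from olive is holly (larch, ivy also at distance 5), via olive–fir–bay–beech–cedar–holly — 5 edges.

5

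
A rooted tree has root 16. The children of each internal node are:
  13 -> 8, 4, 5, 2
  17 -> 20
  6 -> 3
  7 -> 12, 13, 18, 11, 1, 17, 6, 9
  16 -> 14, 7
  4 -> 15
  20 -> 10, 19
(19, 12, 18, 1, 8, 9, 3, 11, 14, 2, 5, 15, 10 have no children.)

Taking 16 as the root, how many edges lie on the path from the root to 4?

Climbing from 4 to the root: 4 – 13 – 7 – 16. That's 3 steps.

3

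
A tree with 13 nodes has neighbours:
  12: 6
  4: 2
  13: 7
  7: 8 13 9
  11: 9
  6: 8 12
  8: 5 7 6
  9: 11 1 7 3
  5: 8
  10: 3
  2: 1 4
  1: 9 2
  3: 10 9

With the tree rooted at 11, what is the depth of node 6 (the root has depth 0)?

4

Climbing from 6 to the root: 6 → 8 → 7 → 9 → 11. That's 4 steps.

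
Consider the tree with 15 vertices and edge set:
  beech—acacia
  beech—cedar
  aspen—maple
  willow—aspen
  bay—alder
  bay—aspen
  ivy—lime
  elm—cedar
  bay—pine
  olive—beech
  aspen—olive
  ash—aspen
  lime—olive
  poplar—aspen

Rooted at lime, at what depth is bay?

Path from lime to bay: lime–olive–aspen–bay, which has 3 edges.

3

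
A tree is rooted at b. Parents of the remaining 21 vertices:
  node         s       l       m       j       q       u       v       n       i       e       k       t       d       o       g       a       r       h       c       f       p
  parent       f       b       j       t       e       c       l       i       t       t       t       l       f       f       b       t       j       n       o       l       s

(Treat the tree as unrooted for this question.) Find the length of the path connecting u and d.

Walking from u: u – c – o – f – d. Length 4.

4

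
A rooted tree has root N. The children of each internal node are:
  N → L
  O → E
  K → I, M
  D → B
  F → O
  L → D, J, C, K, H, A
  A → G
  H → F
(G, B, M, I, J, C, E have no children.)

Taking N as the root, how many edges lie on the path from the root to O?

4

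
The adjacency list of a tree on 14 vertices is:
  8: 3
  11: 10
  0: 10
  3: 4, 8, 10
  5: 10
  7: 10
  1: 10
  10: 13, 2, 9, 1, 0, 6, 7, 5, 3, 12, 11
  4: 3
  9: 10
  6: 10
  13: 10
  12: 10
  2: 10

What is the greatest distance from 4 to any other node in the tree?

3

Distances from 4 peak at 3, attained at 11 (6, 13, 9, 12, 2, 5, 1, 0, 7 also at distance 3).
4–3–10–11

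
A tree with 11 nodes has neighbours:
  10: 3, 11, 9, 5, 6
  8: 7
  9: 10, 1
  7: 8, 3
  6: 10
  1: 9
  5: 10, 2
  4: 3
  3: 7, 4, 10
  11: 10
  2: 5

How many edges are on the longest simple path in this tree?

5

BFS from 2 reaches 8 last, at distance 5; BFS from 8 confirms no node is farther.
Path: 2-5-10-3-7-8.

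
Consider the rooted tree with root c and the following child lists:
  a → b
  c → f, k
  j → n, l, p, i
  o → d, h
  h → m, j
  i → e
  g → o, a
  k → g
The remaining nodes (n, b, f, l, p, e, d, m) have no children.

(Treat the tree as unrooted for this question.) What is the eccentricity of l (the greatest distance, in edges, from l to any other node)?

7

A farthest node from l is f.
The path l–j–h–o–g–k–c–f has 7 edges.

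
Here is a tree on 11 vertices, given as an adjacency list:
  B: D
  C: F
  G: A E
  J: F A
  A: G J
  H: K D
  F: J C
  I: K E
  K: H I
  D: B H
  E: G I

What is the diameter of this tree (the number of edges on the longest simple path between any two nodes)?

BFS from B reaches C last, at distance 10; BFS from C confirms no node is farther.
Path: B - D - H - K - I - E - G - A - J - F - C.

10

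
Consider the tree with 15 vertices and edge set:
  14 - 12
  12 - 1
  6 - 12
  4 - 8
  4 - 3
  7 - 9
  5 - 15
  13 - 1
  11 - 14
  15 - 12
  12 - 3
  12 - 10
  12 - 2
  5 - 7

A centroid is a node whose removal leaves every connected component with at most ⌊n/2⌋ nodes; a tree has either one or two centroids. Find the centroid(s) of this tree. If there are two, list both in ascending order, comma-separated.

12

If 12 is removed the pieces have sizes 4, 3, 2, 2, 1, 1, 1, all ≤ ⌊15/2⌋ = 7.
No neighbour of 12 does as well, so 12 is the unique centroid.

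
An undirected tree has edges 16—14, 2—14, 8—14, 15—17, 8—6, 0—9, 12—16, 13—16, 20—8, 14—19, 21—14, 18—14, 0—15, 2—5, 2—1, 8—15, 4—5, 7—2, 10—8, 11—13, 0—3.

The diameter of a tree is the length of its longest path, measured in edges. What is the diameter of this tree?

A longest path is 3–0–15–8–14–16–13–11, with 7 edges.

7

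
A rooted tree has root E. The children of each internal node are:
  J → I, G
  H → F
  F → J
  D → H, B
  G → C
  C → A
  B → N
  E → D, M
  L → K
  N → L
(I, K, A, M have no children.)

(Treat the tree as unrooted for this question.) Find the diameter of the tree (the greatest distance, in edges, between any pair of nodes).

Starting from A, a farthest node is K at distance 10.
One longest path: A - C - G - J - F - H - D - B - N - L - K.
So the diameter is 10.

10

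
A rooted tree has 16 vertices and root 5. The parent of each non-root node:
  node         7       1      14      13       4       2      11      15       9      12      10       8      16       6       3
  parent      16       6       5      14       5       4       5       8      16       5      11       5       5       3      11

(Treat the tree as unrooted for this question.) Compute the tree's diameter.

BFS from 1 reaches 9 last, at distance 6; BFS from 9 confirms no node is farther.
Path: 1–6–3–11–5–16–9.

6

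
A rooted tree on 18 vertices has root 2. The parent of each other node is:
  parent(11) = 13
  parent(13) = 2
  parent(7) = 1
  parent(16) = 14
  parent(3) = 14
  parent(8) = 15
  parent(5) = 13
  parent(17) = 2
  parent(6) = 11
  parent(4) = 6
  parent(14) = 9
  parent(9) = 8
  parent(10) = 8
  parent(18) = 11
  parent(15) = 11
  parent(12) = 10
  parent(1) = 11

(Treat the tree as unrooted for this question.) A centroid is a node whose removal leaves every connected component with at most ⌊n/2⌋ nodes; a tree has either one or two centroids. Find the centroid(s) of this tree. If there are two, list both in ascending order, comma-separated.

11

Delete 11: the remaining components have sizes 8, 4, 2, 2, 1. Max 8 ≤ 9, so 11 is a centroid.
Every other node leaves some component of size > 9, so the centroid is unique.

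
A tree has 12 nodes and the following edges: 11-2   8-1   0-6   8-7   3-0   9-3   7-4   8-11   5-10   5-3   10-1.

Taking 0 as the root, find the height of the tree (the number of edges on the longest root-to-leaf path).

7

A deepest node is 2, reached by 0 – 3 – 5 – 10 – 1 – 8 – 11 – 2.
That path has 7 edges, so the height is 7.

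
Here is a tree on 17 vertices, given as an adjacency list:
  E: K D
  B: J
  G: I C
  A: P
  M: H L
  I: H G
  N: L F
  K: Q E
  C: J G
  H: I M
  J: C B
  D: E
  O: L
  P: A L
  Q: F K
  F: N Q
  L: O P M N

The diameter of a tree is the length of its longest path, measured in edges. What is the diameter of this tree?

Starting from B, a farthest node is D at distance 13.
One longest path: B–J–C–G–I–H–M–L–N–F–Q–K–E–D.
So the diameter is 13.

13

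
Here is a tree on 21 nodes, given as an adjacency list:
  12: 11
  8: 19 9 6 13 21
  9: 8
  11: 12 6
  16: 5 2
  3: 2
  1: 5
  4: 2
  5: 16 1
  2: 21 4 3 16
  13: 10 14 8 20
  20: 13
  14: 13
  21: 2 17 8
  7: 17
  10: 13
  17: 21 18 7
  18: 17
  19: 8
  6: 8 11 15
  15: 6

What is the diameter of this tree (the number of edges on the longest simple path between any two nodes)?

8

BFS from 1 reaches 12 last, at distance 8; BFS from 12 confirms no node is farther.
Path: 1-5-16-2-21-8-6-11-12.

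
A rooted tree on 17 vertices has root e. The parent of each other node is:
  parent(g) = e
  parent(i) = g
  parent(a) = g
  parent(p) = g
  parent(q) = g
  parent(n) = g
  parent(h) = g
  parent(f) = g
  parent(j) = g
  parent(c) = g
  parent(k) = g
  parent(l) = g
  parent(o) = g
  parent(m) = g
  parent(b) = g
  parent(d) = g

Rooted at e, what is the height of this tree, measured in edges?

2

The longest root-to-leaf path is e → g → h (2 edges).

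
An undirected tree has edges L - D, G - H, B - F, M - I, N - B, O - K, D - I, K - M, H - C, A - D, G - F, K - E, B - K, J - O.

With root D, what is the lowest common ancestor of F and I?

I

Path F→root: F B K M I D; path I→root: I D.
First common node: I.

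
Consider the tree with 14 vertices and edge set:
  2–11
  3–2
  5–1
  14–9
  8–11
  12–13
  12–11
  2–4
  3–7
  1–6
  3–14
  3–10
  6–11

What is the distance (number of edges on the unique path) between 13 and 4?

Walking from 13: 13 – 12 – 11 – 2 – 4. Length 4.

4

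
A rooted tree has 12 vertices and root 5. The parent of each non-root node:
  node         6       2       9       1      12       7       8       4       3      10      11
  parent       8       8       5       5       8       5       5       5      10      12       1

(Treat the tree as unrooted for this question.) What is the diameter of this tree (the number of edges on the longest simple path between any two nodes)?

6

Starting from 3, a farthest node is 11 at distance 6.
One longest path: 3 - 10 - 12 - 8 - 5 - 1 - 11.
So the diameter is 6.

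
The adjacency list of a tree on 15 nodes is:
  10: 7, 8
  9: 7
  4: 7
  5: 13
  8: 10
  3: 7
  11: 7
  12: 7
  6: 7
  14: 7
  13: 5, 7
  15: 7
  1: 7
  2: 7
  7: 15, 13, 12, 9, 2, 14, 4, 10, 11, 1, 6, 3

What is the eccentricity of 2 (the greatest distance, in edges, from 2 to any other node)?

3

The node farthest from 2 is 5 (8 also at distance 3), via 2–7–13–5 — 3 edges.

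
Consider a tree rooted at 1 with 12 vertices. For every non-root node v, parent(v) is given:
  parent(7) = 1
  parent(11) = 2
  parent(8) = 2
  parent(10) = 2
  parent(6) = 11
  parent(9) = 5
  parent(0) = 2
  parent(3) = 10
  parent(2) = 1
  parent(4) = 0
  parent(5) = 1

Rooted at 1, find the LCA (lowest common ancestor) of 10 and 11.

2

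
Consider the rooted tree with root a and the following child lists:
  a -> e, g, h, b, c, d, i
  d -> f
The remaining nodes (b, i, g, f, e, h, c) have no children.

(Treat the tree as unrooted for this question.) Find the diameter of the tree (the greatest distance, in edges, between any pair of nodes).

BFS from f reaches b last, at distance 3; BFS from b confirms no node is farther.
Path: f - d - a - b.

3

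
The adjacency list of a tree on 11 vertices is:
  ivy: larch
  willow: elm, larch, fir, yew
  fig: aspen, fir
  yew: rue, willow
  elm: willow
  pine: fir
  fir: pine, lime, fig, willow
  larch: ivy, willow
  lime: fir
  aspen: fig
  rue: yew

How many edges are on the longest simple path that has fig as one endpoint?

The node farthest from fig is ivy (rue also at distance 4), via fig – fir – willow – larch – ivy — 4 edges.

4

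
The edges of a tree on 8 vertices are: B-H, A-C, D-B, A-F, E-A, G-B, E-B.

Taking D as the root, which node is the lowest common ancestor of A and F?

A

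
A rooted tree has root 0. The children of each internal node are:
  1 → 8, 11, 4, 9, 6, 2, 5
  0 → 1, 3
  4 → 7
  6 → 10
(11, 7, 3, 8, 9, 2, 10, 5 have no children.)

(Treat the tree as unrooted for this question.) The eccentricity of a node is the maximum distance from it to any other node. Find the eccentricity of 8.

3

A farthest node from 8 is 10 (7, 3 also at distance 3).
The path 8 – 1 – 6 – 10 has 3 edges.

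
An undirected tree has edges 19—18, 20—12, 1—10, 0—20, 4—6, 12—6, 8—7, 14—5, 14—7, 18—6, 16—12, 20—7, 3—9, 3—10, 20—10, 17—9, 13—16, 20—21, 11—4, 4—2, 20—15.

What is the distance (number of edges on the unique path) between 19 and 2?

4

19 - 18 - 6 - 4 - 2: 4 edges.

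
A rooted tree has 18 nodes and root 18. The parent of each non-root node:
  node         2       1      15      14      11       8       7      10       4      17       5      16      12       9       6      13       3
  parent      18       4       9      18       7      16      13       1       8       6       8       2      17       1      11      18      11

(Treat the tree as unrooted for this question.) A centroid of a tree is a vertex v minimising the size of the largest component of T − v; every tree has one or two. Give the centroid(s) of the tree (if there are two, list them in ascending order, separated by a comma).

2, 18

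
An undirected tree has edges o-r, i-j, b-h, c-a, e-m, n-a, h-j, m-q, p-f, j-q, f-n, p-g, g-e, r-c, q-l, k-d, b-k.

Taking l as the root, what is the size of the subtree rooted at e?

Descendants of e (including itself): e, g, p, f, n, a, c, r, o. That's 9.

9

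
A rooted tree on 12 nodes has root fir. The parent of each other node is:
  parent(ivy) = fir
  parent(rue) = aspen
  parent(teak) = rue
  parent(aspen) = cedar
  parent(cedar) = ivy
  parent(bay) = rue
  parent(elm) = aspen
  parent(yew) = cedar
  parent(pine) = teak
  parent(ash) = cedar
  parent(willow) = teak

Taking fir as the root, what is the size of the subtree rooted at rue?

5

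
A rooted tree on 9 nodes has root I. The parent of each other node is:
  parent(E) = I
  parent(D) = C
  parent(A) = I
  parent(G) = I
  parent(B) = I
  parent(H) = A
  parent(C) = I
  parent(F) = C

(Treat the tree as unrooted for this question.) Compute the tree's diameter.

4

A longest path is H – A – I – C – D, with 4 edges.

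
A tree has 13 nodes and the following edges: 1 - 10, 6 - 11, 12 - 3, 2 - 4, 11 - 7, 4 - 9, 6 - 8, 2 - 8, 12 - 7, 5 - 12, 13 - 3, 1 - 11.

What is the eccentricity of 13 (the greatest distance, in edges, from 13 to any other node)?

The node farthest from 13 is 9, via 13-3-12-7-11-6-8-2-4-9 — 9 edges.

9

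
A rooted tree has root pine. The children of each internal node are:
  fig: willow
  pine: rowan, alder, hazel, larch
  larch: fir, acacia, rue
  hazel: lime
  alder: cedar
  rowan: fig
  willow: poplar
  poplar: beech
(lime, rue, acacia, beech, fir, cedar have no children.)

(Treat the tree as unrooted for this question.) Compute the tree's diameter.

A longest path is beech–poplar–willow–fig–rowan–pine–larch–rue, with 7 edges.

7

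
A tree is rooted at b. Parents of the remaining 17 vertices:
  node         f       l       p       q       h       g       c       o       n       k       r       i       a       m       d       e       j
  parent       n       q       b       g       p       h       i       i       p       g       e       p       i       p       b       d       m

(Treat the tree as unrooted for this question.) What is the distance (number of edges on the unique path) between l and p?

4

l - q - g - h - p: 4 edges.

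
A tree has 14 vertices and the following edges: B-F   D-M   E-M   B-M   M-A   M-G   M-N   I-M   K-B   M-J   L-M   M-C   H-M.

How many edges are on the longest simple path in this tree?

3

A longest path is K - B - M - I, with 3 edges.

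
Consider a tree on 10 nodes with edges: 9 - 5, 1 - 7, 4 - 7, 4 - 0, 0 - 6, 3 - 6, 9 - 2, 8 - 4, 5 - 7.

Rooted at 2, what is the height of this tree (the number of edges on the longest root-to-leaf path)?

3 sits deepest: 2-9-5-7-4-0-6-3 — 7 edges from the root.

7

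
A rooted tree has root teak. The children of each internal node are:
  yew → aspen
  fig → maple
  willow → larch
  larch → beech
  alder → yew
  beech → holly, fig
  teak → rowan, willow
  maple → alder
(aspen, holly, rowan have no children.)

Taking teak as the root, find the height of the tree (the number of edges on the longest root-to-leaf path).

aspen sits deepest: teak – willow – larch – beech – fig – maple – alder – yew – aspen — 8 edges from the root.

8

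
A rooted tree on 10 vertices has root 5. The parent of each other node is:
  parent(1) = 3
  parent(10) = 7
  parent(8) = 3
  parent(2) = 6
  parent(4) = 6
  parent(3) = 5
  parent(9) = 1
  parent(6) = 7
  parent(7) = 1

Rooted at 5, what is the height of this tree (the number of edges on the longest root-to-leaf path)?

5

The longest root-to-leaf path is 5 → 3 → 1 → 7 → 6 → 4 (5 edges).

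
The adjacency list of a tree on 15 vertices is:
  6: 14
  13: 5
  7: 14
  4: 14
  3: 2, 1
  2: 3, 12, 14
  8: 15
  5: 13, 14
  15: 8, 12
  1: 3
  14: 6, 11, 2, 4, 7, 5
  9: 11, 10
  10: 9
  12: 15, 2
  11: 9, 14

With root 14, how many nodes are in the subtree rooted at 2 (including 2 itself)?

6

The subtree rooted at 2 contains: 2, 12, 3, 15, 1, 8 — 6 nodes.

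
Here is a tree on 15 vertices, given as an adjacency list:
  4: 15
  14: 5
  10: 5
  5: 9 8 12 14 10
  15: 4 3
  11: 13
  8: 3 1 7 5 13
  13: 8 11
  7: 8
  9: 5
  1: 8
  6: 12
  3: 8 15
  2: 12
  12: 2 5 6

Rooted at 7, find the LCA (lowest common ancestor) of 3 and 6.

8

Ancestors of 3 (toward the root): 3, 8, 7.
Ancestors of 6: 6, 12, 5, 8, 7.
The deepest node appearing in both lists is 8.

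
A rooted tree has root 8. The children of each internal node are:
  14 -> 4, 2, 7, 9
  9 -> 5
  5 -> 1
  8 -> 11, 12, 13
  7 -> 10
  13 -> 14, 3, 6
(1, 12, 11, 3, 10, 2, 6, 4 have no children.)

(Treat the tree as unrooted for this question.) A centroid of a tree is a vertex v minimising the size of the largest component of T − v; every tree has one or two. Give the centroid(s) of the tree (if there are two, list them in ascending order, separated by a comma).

14

Delete 14: the remaining components have sizes 6, 3, 2, 1, 1. Max 6 ≤ 7, so 14 is a centroid.
Every other node leaves some component of size > 7, so the centroid is unique.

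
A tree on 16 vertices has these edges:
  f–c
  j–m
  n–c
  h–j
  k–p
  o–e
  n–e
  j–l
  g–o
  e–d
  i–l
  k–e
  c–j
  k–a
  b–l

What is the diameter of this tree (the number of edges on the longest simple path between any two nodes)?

Starting from a, a farthest node is i at distance 7.
One longest path: a–k–e–n–c–j–l–i.
So the diameter is 7.

7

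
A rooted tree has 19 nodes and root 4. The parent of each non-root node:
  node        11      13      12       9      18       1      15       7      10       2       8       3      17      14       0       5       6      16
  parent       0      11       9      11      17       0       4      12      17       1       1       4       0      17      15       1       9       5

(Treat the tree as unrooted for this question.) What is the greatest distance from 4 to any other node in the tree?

Distances from 4 peak at 6, attained at 7.
4 – 15 – 0 – 11 – 9 – 12 – 7

6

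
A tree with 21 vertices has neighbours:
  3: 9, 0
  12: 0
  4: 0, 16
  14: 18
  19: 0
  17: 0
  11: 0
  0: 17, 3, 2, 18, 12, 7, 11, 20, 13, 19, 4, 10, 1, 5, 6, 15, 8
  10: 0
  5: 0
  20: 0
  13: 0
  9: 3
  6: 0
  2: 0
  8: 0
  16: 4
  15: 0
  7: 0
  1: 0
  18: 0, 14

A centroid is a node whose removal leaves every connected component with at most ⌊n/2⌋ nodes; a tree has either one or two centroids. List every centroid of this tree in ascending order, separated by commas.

Removing 0 splits the tree into components of sizes 2, 2, 2, 1, 1, 1, 1, 1, 1, 1, 1, 1, 1, 1, 1, 1, 1; the largest is 2 ≤ ⌊21/2⌋ = 10.
Every other node leaves some component of size > 10, so the centroid is unique.

0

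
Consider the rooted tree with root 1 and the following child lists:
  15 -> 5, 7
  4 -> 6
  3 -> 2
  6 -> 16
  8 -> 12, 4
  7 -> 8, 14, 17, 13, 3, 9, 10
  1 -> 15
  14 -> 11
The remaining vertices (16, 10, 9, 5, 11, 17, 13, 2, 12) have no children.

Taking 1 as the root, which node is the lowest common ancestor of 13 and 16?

Path 13→root: 13 7 15 1; path 16→root: 16 6 4 8 7 15 1.
First common node: 7.

7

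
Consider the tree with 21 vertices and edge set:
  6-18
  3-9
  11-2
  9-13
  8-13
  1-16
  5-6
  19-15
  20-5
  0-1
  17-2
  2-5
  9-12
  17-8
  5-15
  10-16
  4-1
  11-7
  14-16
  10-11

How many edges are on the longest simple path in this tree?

10

A longest path is 0–1–16–10–11–2–17–8–13–9–12, with 10 edges.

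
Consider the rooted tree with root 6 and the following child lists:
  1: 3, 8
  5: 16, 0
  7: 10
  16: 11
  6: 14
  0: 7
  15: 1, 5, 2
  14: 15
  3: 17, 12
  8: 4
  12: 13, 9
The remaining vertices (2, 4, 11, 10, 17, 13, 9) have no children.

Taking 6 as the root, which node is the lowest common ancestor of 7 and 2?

15

Path 7→root: 7 0 5 15 14 6; path 2→root: 2 15 14 6.
First common node: 15.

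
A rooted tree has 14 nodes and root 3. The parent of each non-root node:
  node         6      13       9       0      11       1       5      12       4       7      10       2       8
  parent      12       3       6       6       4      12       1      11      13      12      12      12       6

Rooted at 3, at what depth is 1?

5

Climbing from 1 to the root: 1 → 12 → 11 → 4 → 13 → 3. That's 5 steps.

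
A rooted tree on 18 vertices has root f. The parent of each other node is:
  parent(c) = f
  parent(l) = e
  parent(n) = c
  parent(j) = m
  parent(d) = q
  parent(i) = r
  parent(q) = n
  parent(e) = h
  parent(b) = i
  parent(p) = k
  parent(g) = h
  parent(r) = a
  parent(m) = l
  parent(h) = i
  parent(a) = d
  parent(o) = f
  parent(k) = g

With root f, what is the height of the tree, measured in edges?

12

j sits deepest: f – c – n – q – d – a – r – i – h – e – l – m – j — 12 edges from the root.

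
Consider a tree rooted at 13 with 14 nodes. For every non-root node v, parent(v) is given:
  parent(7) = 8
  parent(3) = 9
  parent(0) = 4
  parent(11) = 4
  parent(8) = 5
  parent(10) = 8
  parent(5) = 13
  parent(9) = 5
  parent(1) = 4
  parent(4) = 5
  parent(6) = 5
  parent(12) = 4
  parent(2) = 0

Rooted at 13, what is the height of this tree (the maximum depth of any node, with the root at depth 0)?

2 sits deepest: 13–5–4–0–2 — 4 edges from the root.

4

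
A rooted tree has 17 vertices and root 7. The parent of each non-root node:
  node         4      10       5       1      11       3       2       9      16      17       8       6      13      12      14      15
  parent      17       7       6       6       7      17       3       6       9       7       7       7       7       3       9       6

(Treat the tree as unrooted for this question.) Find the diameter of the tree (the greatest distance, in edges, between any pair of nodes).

6

Starting from 2, a farthest node is 16 at distance 6.
One longest path: 2–3–17–7–6–9–16.
So the diameter is 6.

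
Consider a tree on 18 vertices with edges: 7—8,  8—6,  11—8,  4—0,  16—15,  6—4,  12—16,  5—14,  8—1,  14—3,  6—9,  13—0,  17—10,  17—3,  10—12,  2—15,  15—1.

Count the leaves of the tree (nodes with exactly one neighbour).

6

The leaves are 2, 5, 7, 9, 11, 13.
That is 6 leaves.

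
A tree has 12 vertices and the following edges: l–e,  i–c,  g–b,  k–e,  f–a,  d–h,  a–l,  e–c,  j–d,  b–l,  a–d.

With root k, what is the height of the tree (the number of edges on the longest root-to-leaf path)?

5

The longest root-to-leaf path is k-e-l-a-d-j (5 edges).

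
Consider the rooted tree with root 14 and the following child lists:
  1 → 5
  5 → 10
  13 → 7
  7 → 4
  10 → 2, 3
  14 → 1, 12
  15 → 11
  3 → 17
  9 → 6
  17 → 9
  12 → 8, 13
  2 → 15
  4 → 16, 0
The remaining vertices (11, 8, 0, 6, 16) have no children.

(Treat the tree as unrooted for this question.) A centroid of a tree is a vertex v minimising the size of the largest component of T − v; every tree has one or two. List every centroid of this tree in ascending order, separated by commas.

If 5 is removed the pieces have sizes 9, 8, all ≤ ⌊18/2⌋ = 9.
Its neighbour 1 also leaves a largest component of size 9, so both are centroids.

1, 5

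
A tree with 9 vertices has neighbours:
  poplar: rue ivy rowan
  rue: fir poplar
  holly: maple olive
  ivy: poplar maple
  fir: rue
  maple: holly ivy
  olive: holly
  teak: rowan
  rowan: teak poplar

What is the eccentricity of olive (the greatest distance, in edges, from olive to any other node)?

The node farthest from olive is teak (fir also at distance 6), via olive – holly – maple – ivy – poplar – rowan – teak — 6 edges.

6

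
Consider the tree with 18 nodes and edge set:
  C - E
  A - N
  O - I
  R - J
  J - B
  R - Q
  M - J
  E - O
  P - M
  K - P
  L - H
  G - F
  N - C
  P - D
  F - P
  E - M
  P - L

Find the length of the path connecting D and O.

4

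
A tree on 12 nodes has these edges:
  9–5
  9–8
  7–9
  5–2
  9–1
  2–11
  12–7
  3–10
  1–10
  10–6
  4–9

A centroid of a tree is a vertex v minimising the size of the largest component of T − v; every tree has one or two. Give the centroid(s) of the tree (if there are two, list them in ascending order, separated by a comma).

If 9 is removed the pieces have sizes 4, 3, 2, 1, 1, all ≤ ⌊12/2⌋ = 6.
No neighbour of 9 does as well, so 9 is the unique centroid.

9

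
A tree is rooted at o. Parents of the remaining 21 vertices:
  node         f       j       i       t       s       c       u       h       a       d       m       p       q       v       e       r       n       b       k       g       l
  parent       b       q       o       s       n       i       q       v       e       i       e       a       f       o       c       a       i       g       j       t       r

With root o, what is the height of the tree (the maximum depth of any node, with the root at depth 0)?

k sits deepest: o-i-n-s-t-g-b-f-q-j-k — 10 edges from the root.

10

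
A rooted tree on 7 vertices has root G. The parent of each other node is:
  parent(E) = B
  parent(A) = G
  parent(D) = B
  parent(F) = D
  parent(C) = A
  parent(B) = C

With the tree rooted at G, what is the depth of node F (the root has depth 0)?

Climbing from F to the root: F – D – B – C – A – G. That's 5 steps.

5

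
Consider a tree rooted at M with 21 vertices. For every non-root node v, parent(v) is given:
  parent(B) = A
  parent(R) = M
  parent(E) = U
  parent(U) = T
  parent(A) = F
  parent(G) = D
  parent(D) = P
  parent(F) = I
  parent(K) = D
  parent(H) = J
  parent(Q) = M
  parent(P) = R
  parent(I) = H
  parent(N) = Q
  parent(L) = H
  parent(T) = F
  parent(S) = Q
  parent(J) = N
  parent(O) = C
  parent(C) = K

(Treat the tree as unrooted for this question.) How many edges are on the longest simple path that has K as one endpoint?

Distances from K peak at 13, attained at E.
K-D-P-R-M-Q-N-J-H-I-F-T-U-E

13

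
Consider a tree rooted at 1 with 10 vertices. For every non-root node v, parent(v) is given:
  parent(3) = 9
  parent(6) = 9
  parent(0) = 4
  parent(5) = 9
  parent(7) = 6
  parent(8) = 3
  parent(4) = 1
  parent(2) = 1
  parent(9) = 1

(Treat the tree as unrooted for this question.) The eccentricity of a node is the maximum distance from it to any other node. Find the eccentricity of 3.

4

Distances from 3 peak at 4, attained at 0.
3-9-1-4-0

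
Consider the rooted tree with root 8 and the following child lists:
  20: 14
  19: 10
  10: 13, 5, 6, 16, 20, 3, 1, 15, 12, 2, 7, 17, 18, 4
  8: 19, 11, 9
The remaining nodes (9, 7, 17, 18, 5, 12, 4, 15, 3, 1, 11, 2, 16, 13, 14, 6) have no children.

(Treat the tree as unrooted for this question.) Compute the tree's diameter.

5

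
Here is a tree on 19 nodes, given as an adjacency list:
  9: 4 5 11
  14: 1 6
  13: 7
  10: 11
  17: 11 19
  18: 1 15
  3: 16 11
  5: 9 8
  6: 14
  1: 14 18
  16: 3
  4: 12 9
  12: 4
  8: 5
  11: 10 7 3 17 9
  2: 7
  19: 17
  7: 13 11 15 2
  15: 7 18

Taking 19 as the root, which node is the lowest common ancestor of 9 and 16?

Ancestors of 9 (toward the root): 9, 11, 17, 19.
Ancestors of 16: 16, 3, 11, 17, 19.
The deepest node appearing in both lists is 11.

11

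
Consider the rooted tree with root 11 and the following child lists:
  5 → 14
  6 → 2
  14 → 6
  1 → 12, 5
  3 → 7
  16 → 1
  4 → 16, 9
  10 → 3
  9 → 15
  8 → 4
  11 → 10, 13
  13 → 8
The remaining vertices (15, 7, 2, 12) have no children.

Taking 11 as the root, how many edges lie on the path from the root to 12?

11 – 13 – 8 – 4 – 16 – 1 – 12 — 6 edges.

6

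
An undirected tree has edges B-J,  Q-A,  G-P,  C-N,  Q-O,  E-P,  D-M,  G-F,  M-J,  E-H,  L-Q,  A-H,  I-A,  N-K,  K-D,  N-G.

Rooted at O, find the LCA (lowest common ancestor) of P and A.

A

P's ancestor chain is P, E, H, A, Q, O and A's is A, Q, O; they first meet at A.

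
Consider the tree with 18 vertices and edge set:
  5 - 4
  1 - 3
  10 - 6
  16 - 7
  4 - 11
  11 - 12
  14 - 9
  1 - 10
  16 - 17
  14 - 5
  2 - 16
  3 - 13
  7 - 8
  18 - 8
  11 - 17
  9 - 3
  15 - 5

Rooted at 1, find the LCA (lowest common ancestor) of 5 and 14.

Ancestors of 5 (toward the root): 5, 14, 9, 3, 1.
Ancestors of 14: 14, 9, 3, 1.
The deepest node appearing in both lists is 14.

14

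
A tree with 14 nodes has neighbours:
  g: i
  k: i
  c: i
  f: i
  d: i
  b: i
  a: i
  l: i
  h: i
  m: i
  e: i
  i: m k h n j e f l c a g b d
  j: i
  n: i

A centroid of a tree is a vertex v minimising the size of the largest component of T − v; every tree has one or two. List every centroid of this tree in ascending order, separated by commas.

i

If i is removed the pieces have sizes 1, 1, 1, 1, 1, 1, 1, 1, 1, 1, 1, 1, 1, all ≤ ⌊14/2⌋ = 7.
Every other node leaves some component of size > 7, so the centroid is unique.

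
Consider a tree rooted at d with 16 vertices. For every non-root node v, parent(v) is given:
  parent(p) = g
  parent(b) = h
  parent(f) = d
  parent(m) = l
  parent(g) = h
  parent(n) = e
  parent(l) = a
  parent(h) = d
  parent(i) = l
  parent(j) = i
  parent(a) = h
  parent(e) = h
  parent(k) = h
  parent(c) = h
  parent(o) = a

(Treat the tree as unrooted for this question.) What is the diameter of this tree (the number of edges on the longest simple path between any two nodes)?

Starting from j, a farthest node is f at distance 6.
One longest path: j–i–l–a–h–d–f.
So the diameter is 6.

6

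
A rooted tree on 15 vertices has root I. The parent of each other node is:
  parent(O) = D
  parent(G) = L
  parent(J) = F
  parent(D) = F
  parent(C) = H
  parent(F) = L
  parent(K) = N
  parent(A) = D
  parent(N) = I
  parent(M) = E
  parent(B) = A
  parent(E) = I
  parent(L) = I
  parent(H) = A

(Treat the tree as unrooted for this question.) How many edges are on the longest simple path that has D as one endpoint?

The node farthest from D is K (M also at distance 5), via D–F–L–I–N–K — 5 edges.

5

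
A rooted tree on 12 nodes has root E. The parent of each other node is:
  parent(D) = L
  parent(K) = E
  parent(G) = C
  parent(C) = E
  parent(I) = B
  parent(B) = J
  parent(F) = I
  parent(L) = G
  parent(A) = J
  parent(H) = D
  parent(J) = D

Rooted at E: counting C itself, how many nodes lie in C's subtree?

10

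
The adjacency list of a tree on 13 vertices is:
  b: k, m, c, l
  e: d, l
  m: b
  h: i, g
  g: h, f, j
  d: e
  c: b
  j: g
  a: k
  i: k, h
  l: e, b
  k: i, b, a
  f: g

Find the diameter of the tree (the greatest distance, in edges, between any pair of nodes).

8

Starting from f, a farthest node is d at distance 8.
One longest path: f-g-h-i-k-b-l-e-d.
So the diameter is 8.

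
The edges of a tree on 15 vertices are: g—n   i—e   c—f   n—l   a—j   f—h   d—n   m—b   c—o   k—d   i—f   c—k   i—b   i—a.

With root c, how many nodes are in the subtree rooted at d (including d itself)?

Descendants of d (including itself): d, n, l, g. That's 4.

4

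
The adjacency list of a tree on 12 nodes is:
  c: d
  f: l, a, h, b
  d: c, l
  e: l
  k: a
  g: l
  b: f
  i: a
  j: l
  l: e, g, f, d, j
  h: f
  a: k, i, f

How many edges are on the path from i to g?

4

Walking from i: i–a–f–l–g. Length 4.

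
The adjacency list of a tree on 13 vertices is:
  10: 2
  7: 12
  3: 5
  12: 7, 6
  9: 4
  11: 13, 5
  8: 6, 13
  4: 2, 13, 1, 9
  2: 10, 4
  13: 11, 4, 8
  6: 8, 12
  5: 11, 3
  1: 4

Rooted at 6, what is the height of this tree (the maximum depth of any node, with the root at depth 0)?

5

10 sits deepest: 6–8–13–4–2–10 — 5 edges from the root.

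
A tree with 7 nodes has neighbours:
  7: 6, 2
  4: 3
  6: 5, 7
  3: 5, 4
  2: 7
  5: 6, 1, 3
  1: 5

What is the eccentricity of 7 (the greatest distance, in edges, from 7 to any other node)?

Distances from 7 peak at 4, attained at 4.
7-6-5-3-4

4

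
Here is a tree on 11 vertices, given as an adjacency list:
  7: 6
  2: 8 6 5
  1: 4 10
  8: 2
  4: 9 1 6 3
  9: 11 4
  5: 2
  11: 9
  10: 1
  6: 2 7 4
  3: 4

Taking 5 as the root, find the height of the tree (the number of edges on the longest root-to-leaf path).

11 sits deepest: 5 → 2 → 6 → 4 → 9 → 11 — 5 edges from the root.

5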